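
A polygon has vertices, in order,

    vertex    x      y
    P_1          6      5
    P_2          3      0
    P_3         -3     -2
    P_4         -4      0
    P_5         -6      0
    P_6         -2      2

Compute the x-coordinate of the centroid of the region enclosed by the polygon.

71/189

Apply the shoelace formula. First the cross-terms c_i = x_i·y_{i+1} − x_{i+1}·y_i:
  -15, -6, -8, 0, -12, -22  ⇒  2A = -63, A = -31.5.
Then Σ (x_i + x_{i+1})·c_i = -71, so x̄ = -71 / (6·(-31.5)) = 71/189.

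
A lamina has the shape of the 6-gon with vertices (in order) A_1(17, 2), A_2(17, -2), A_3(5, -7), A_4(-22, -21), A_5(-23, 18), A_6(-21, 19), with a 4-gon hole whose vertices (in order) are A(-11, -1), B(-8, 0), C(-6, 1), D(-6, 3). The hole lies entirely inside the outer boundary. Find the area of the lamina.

864

Outer boundary:
Apply the shoelace formula: 2A = Σ (x_i·y_{i+1} − x_{i+1}·y_i), indices taken mod 6.
Σ = (-68) + (-109) + (-259) + (-879) + (-59) + (-365) = -1739
Area = |Σ|/2 = 869.5.
Hole:
Σ = (-8) + (-8) + (-12) + (39) = 11
Area = |Σ|/2 = 5.5.
Net area = 869.5 − 5.5 = 864.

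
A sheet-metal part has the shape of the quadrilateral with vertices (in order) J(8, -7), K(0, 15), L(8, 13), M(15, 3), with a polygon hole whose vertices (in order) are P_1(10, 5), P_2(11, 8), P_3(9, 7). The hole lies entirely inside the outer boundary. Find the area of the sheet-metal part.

147.5

Outer boundary:
Cross-terms: 120, -120, -171, -129  ⇒  Σ = -300
Area = |Σ|/2 = 150.
Hole:
Apply the shoelace (surveyor's) formula: 2A = Σ (x_i·y_{i+1} − x_{i+1}·y_i), indices taken mod 3.
Σ = (25) + (5) + (-25) = 5
Area = |Σ|/2 = 2.5.
Net area = 150 − 2.5 = 147.5.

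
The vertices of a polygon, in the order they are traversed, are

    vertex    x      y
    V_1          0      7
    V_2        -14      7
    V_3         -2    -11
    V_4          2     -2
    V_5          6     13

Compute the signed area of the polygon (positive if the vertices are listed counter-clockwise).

V_1→V_2: (0)(7) − (-14)(7) = 98
V_2→V_3: (-14)(-11) − (-2)(7) = 168
V_3→V_4: (-2)(-2) − (2)(-11) = 26
V_4→V_5: (2)(13) − (6)(-2) = 38
V_5→V_1: (6)(7) − (0)(13) = 42
Σ = 372
Signed area = Σ/2 = 186 (positive ⇒ counter-clockwise traversal).

186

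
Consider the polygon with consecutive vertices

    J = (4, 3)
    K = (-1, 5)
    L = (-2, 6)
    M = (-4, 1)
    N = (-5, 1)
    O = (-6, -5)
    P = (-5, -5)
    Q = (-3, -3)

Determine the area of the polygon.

Apply the surveyor's formula: 2A = Σ (x_i·y_{i+1} − x_{i+1}·y_i), indices taken mod 8.
Σ = (23) + (4) + (22) + (1) + (31) + (5) + (0) + (3) = 89
Area = |Σ|/2 = 44.5.

44.5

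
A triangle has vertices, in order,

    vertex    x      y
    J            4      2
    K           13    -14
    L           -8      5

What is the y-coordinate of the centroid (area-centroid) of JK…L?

-7/3

Apply the surveyor's formula. First the cross-terms c_i = x_i·y_{i+1} − x_{i+1}·y_i:
  -82, -47, -36  ⇒  2A = -165, A = -82.5.
Then Σ (y_i + y_{i+1})·c_i = 1155, so ȳ = 1155 / (6·(-82.5)) = -7/3.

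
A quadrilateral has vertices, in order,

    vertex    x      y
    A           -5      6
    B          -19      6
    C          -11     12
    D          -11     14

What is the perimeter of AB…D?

36

|AB| = √((-14)² + (0)²) = √196 = 14
|BC| = √((8)² + (6)²) = √100 = 10
|CD| = √((0)² + (2)²) = √4 = 2
|DA| = √((6)² + (-8)²) = √100 = 10
Perimeter = 14 + 10 + 2 + 10 = 36.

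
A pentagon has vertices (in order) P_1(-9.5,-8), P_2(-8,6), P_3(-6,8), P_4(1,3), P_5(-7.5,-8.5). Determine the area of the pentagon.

90.875

Apply Gauss's area formula: 2A = Σ (x_i·y_{i+1} − x_{i+1}·y_i), indices taken mod 5.
P_1→P_2: (-9.5)(6) − (-8)(-8) = -121
P_2→P_3: (-8)(8) − (-6)(6) = -28
P_3→P_4: (-6)(3) − (1)(8) = -26
P_4→P_5: (1)(-8.5) − (-7.5)(3) = 14
P_5→P_1: (-7.5)(-8) − (-9.5)(-8.5) = -20.75
Σ = -181.75
Area = |Σ|/2 = 90.875.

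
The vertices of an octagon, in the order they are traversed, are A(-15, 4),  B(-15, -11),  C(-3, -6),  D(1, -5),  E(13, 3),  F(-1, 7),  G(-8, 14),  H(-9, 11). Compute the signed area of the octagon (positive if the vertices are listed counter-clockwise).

337

Apply the shoelace formula: 2A = Σ (x_i·y_{i+1} − x_{i+1}·y_i), indices taken mod 8.
Σ = (225) + (57) + (21) + (68) + (94) + (42) + (38) + (129) = 674
Signed area = Σ/2 = 337 (positive ⇒ counter-clockwise traversal).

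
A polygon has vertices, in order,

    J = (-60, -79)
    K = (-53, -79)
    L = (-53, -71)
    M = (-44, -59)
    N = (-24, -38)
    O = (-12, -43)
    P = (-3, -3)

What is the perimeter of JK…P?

208

|JK| = √((7)² + (0)²) = √49 = 7
|KL| = √((0)² + (8)²) = √64 = 8
|LM| = √((9)² + (12)²) = √225 = 15
|MN| = √((20)² + (21)²) = √841 = 29
|NO| = √((12)² + (-5)²) = √169 = 13
|OP| = √((9)² + (40)²) = √1681 = 41
|PJ| = √((-57)² + (-76)²) = √9025 = 95
Perimeter = 7 + 8 + 15 + 29 + 13 + 41 + 95 = 208.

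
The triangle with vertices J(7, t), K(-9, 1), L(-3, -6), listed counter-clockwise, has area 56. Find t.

1

Write out the shoelace sum; only the two edges meeting at J involve t:
2·Area = [((-3)·t − 7·(-6)) + (7·1 − (-9)·t)] + 57
       = 6·t + 106 = 112
⇒ t = 1.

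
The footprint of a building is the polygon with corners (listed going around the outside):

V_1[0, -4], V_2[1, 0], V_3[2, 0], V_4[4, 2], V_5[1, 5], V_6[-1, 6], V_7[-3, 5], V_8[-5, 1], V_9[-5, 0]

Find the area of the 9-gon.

48.5

Cross-terms: 4, 0, 4, 18, 11, 13, 22, 5, 20  ⇒  Σ = 97
Area = |Σ|/2 = 48.5.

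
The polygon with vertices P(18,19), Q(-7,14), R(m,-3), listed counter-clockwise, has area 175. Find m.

The doubled signed area Σ (x_i y_{i+1} − x_{i+1} y_i) is linear in m.
With m=0 it equals 460; the coefficient of m is 5 (from the two edges through R).
So 5·m + 460 = 2·175 = 350 ⇒ m = -22.

-22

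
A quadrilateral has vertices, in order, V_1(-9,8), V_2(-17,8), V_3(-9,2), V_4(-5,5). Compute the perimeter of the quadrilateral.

|V_1V_2| = √((-8)² + (0)²) = √64 = 8
|V_2V_3| = √((8)² + (-6)²) = √100 = 10
|V_3V_4| = √((4)² + (3)²) = √25 = 5
|V_4V_1| = √((-4)² + (3)²) = √25 = 5
Perimeter = 8 + 10 + 5 + 5 = 28.

28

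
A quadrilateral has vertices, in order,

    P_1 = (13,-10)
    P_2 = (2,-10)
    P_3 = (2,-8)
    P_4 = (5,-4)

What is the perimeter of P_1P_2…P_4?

28

|P_1P_2| = √((-11)² + (0)²) = √121 = 11
|P_2P_3| = √((0)² + (2)²) = √4 = 2
|P_3P_4| = √((3)² + (4)²) = √25 = 5
|P_4P_1| = √((8)² + (-6)²) = √100 = 10
Perimeter = 11 + 2 + 5 + 10 = 28.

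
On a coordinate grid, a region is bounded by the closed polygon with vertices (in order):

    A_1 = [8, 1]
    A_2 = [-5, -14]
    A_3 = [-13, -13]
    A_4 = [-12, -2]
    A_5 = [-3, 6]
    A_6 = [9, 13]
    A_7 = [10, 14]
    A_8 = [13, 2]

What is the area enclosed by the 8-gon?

347

Σ = (-107) + (-117) + (-130) + (-78) + (-93) + (-4) + (-162) + (-3) = -694
Area = |Σ|/2 = 347.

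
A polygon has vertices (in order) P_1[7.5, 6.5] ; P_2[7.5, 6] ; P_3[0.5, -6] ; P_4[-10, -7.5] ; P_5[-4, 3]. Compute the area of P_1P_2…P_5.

112

Apply the surveyor's formula: 2A = Σ (x_i·y_{i+1} − x_{i+1}·y_i), indices taken mod 5.
Σ = (-3.75) + (-48) + (-63.75) + (-60) + (-48.5) = -224
Area = |Σ|/2 = 112.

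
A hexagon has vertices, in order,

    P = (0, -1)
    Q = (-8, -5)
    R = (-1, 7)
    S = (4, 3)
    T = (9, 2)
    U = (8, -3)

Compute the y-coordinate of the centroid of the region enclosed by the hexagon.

202/255

Apply Gauss's area formula. First the cross-terms c_i = x_i·y_{i+1} − x_{i+1}·y_i:
  -8, -61, -31, -19, -43, -8  ⇒  2A = -170, A = -85.
Then Σ (y_i + y_{i+1})·c_i = -404, so ȳ = -404 / (6·(-85)) = 202/255.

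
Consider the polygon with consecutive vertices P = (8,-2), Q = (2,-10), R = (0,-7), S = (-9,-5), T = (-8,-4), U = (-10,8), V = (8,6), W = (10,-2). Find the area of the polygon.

P→Q: (8)(-10) − (2)(-2) = -76
Q→R: (2)(-7) − (0)(-10) = -14
R→S: (0)(-5) − (-9)(-7) = -63
S→T: (-9)(-4) − (-8)(-5) = -4
T→U: (-8)(8) − (-10)(-4) = -104
U→V: (-10)(6) − (8)(8) = -124
V→W: (8)(-2) − (10)(6) = -76
W→P: (10)(-2) − (8)(-2) = -4
Σ = -465
Area = |Σ|/2 = 232.5.

232.5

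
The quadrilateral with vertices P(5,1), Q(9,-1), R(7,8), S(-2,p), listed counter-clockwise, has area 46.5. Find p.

Write out the shoelace sum; only the two edges meeting at S involve p:
2·Area = [(7·p − (-2)·8) + ((-2)·1 − 5·p)] + 65
       = 2·p + 79 = 93
⇒ p = 7.

7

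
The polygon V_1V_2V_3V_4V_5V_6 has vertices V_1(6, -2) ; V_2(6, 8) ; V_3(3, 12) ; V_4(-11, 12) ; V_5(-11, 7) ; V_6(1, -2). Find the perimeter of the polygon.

54

|V_1V_2| = √((0)² + (10)²) = √100 = 10
|V_2V_3| = √((-3)² + (4)²) = √25 = 5
|V_3V_4| = √((-14)² + (0)²) = √196 = 14
|V_4V_5| = √((0)² + (-5)²) = √25 = 5
|V_5V_6| = √((12)² + (-9)²) = √225 = 15
|V_6V_1| = √((5)² + (0)²) = √25 = 5
Perimeter = 10 + 5 + 14 + 5 + 15 + 5 = 54.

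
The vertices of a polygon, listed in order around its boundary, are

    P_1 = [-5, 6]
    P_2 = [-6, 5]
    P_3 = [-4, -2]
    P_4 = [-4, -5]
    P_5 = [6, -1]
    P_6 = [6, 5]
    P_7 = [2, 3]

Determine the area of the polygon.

80

Apply the shoelace (surveyor's) formula: 2A = Σ (x_i·y_{i+1} − x_{i+1}·y_i), indices taken mod 7.
Cross-terms: 11, 32, 12, 34, 36, 8, 27  ⇒  Σ = 160
Area = |Σ|/2 = 80.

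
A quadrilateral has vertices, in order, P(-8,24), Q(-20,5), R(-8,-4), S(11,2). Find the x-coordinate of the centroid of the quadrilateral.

-17/3

Apply Gauss's area formula. First the cross-terms c_i = x_i·y_{i+1} − x_{i+1}·y_i:
  440, 120, 28, 280  ⇒  2A = 868, A = 434.
Then Σ (x_i + x_{i+1})·c_i = -14756, so x̄ = -14756 / (6·434) = -17/3.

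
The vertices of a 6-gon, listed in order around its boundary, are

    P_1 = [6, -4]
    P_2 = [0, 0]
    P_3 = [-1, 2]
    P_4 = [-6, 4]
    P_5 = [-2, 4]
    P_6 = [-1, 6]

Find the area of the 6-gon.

24

Apply the shoelace (surveyor's) formula: 2A = Σ (x_i·y_{i+1} − x_{i+1}·y_i), indices taken mod 6.
Σ = (0) + (0) + (8) + (-16) + (-8) + (-32) = -48
Area = |Σ|/2 = 24.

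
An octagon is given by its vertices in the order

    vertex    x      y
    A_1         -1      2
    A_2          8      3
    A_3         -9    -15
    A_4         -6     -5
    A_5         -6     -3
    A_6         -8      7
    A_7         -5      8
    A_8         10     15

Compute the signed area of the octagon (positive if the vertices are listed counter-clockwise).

-192

Apply the surveyor's formula: 2A = Σ (x_i·y_{i+1} − x_{i+1}·y_i), indices taken mod 8.
Σ = (-19) + (-93) + (-45) + (-12) + (-66) + (-29) + (-155) + (35) = -384
Signed area = Σ/2 = -192 (negative ⇒ clockwise traversal).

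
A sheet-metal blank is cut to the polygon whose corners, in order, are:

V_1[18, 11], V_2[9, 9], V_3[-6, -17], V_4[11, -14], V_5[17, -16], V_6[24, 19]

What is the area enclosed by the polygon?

Apply the shoelace (surveyor's) formula: 2A = Σ (x_i·y_{i+1} − x_{i+1}·y_i), indices taken mod 6.
Cross-terms: 63, -99, 271, 62, 707, -78  ⇒  Σ = 926
Area = |Σ|/2 = 463.

463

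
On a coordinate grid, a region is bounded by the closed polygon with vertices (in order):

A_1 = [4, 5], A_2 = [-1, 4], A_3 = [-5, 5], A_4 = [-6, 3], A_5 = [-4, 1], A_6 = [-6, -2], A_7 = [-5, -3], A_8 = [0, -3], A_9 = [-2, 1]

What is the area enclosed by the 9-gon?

37

A_1→A_2: (4)(4) − (-1)(5) = 21
A_2→A_3: (-1)(5) − (-5)(4) = 15
A_3→A_4: (-5)(3) − (-6)(5) = 15
A_4→A_5: (-6)(1) − (-4)(3) = 6
A_5→A_6: (-4)(-2) − (-6)(1) = 14
A_6→A_7: (-6)(-3) − (-5)(-2) = 8
A_7→A_8: (-5)(-3) − (0)(-3) = 15
A_8→A_9: (0)(1) − (-2)(-3) = -6
A_9→A_1: (-2)(5) − (4)(1) = -14
Σ = 74
Area = |Σ|/2 = 37.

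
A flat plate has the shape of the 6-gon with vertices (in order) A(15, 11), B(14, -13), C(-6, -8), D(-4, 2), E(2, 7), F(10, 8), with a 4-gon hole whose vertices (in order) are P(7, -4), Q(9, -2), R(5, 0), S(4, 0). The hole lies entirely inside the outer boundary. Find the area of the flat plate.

331.5

Outer boundary:
Apply the shoelace (surveyor's) formula: 2A = Σ (x_i·y_{i+1} − x_{i+1}·y_i), indices taken mod 6.
A→B: (15)(-13) − (14)(11) = -349
B→C: (14)(-8) − (-6)(-13) = -190
C→D: (-6)(2) − (-4)(-8) = -44
D→E: (-4)(7) − (2)(2) = -32
E→F: (2)(8) − (10)(7) = -54
F→A: (10)(11) − (15)(8) = -10
Σ = -679
Area = |Σ|/2 = 339.5.
Hole:
P→Q: (7)(-2) − (9)(-4) = 22
Q→R: (9)(0) − (5)(-2) = 10
R→S: (5)(0) − (4)(0) = 0
S→P: (4)(-4) − (7)(0) = -16
Σ = 16
Area = |Σ|/2 = 8.
Net area = 339.5 − 8 = 331.5.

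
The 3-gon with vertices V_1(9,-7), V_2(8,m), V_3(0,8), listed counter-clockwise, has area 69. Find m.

10

Write out the shoelace sum; only the two edges meeting at V_2 involve m:
2·Area = [(9·m − 8·(-7)) + (8·8 − 0·m)] + -72
       = 9·m + 48 = 138
⇒ m = 10.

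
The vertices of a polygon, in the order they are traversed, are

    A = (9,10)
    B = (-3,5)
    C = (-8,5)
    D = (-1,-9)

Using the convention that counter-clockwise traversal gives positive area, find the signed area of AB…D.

Apply the shoelace (surveyor's) formula: 2A = Σ (x_i·y_{i+1} − x_{i+1}·y_i), indices taken mod 4.
Cross-terms: 75, 25, 77, 71  ⇒  Σ = 248
Signed area = Σ/2 = 124 (positive ⇒ counter-clockwise traversal).

124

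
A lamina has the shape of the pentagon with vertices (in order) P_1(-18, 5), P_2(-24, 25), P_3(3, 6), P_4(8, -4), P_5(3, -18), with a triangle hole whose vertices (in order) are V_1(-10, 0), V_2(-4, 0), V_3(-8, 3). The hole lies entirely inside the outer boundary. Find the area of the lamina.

516

Outer boundary:
Σ = (-330) + (-219) + (-60) + (-132) + (-309) = -1050
Area = |Σ|/2 = 525.
Hole:
Σ = (0) + (-12) + (30) = 18
Area = |Σ|/2 = 9.
Net area = 525 − 9 = 516.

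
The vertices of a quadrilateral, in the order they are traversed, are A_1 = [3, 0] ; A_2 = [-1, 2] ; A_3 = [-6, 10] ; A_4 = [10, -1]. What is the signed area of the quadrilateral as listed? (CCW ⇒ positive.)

A_1→A_2: (3)(2) − (-1)(0) = 6
A_2→A_3: (-1)(10) − (-6)(2) = 2
A_3→A_4: (-6)(-1) − (10)(10) = -94
A_4→A_1: (10)(0) − (3)(-1) = 3
Σ = -83
Signed area = Σ/2 = -41.5 (negative ⇒ clockwise traversal).

-41.5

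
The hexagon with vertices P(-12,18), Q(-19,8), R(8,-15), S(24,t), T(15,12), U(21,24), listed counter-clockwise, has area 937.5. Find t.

Write out the shoelace sum; only the two edges meeting at S involve t:
2·Area = [(8·t − 24·(-15)) + (24·12 − 15·t)] + 1241
       = -7·t + 1889 = 1875
⇒ t = 2.

2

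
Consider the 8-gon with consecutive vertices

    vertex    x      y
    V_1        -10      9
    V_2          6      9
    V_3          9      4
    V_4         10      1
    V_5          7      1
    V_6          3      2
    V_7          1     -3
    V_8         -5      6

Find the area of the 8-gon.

V_1→V_2: (-10)(9) − (6)(9) = -144
V_2→V_3: (6)(4) − (9)(9) = -57
V_3→V_4: (9)(1) − (10)(4) = -31
V_4→V_5: (10)(1) − (7)(1) = 3
V_5→V_6: (7)(2) − (3)(1) = 11
V_6→V_7: (3)(-3) − (1)(2) = -11
V_7→V_8: (1)(6) − (-5)(-3) = -9
V_8→V_1: (-5)(9) − (-10)(6) = 15
Σ = -223
Area = |Σ|/2 = 111.5.

111.5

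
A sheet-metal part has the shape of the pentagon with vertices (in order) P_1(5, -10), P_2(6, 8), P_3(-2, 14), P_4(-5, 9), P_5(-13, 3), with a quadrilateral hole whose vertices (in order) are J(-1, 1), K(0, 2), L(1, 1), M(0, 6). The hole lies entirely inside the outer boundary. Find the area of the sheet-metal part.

230.5

Outer boundary:
Apply the shoelace formula: 2A = Σ (x_i·y_{i+1} − x_{i+1}·y_i), indices taken mod 5.
Σ = (100) + (100) + (52) + (102) + (115) = 469
Area = |Σ|/2 = 234.5.
Hole:
Σ = (-2) + (-2) + (6) + (6) = 8
Area = |Σ|/2 = 4.
Net area = 234.5 − 4 = 230.5.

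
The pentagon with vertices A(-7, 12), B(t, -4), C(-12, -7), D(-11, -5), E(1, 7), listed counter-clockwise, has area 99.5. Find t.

The doubled signed area Σ (x_i y_{i+1} − x_{i+1} y_i) is linear in t.
With t=0 it equals -48; the coefficient of t is -19 (from the two edges through B).
So -19·t + -48 = 2·99.5 = 199 ⇒ t = -13.

-13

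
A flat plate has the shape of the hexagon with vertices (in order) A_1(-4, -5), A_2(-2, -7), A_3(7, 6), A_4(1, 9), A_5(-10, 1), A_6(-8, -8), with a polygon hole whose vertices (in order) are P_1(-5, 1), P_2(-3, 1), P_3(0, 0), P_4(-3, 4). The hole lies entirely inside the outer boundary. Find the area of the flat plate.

Outer boundary:
Apply Gauss's area formula: 2A = Σ (x_i·y_{i+1} − x_{i+1}·y_i), indices taken mod 6.
Σ = (18) + (37) + (57) + (91) + (88) + (8) = 299
Area = |Σ|/2 = 149.5.
Hole:
Apply Gauss's area formula: 2A = Σ (x_i·y_{i+1} − x_{i+1}·y_i), indices taken mod 4.
Σ = (-2) + (0) + (0) + (17) = 15
Area = |Σ|/2 = 7.5.
Net area = 149.5 − 7.5 = 142.

142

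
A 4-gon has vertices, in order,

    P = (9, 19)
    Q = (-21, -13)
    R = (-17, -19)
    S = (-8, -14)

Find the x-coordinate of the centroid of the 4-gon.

Apply Gauss's area formula. First the cross-terms c_i = x_i·y_{i+1} − x_{i+1}·y_i:
  282, 178, 86, -26  ⇒  2A = 520, A = 260.
Then Σ (x_i + x_{i+1})·c_i = -12324, so x̄ = -12324 / (6·260) = -7.9.

-7.9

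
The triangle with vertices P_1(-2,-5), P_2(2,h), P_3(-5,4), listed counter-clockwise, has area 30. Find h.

Write out the shoelace sum; only the two edges meeting at P_2 involve h:
2·Area = [((-2)·h − 2·(-5)) + (2·4 − (-5)·h)] + 33
       = 3·h + 51 = 60
⇒ h = 3.

3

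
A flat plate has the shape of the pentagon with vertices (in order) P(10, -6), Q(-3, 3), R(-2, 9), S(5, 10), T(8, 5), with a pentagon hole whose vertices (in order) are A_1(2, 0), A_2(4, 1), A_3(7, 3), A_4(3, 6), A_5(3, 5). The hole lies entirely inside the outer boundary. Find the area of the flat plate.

Outer boundary:
Σ = (12) + (-21) + (-65) + (-55) + (-98) = -227
Area = |Σ|/2 = 113.5.
Hole:
Apply the shoelace formula: 2A = Σ (x_i·y_{i+1} − x_{i+1}·y_i), indices taken mod 5.
Σ = (2) + (5) + (33) + (-3) + (-10) = 27
Area = |Σ|/2 = 13.5.
Net area = 113.5 − 13.5 = 100.

100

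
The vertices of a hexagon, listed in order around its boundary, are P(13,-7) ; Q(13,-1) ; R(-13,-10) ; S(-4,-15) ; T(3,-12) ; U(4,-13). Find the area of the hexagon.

Σ = (78) + (-143) + (155) + (93) + (9) + (141) = 333
Area = |Σ|/2 = 166.5.

166.5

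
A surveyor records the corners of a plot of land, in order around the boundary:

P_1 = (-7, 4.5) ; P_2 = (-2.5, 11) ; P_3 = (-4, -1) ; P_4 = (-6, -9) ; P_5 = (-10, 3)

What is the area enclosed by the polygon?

60.625

Cross-terms: -65.75, 46.5, 30, -108, -24  ⇒  Σ = -121.25
Area = |Σ|/2 = 60.625.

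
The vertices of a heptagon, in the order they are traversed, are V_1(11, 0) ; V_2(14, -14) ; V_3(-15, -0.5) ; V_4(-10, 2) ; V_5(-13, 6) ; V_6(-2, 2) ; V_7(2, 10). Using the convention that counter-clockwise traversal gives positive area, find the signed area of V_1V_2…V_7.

V_1→V_2: (11)(-14) − (14)(0) = -154
V_2→V_3: (14)(-0.5) − (-15)(-14) = -217
V_3→V_4: (-15)(2) − (-10)(-0.5) = -35
V_4→V_5: (-10)(6) − (-13)(2) = -34
V_5→V_6: (-13)(2) − (-2)(6) = -14
V_6→V_7: (-2)(10) − (2)(2) = -24
V_7→V_1: (2)(0) − (11)(10) = -110
Σ = -588
Signed area = Σ/2 = -294 (negative ⇒ clockwise traversal).

-294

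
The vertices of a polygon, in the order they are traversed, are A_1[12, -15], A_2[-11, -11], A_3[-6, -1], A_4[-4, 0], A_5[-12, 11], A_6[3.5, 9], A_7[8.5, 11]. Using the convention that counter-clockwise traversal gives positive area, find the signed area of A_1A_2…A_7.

Σ = (-297) + (-55) + (-4) + (-44) + (-146.5) + (-38) + (-259.5) = -844
Signed area = Σ/2 = -422 (negative ⇒ clockwise traversal).

-422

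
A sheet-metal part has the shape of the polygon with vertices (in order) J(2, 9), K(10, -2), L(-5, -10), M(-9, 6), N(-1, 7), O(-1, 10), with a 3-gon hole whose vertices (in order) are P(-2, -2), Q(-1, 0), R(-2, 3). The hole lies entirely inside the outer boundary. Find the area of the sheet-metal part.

Outer boundary:
Apply the shoelace (surveyor's) formula: 2A = Σ (x_i·y_{i+1} − x_{i+1}·y_i), indices taken mod 6.
Cross-terms: -94, -110, -120, -57, -3, -29  ⇒  Σ = -413
Area = |Σ|/2 = 206.5.
Hole:
Cross-terms: -2, -3, 10  ⇒  Σ = 5
Area = |Σ|/2 = 2.5.
Net area = 206.5 − 2.5 = 204.

204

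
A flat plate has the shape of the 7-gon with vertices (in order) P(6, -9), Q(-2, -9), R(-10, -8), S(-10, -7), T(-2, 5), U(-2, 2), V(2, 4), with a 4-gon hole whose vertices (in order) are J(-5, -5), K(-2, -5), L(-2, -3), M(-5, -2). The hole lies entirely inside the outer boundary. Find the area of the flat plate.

126.5

Outer boundary:
Apply the surveyor's formula: 2A = Σ (x_i·y_{i+1} − x_{i+1}·y_i), indices taken mod 7.
P→Q: (6)(-9) − (-2)(-9) = -72
Q→R: (-2)(-8) − (-10)(-9) = -74
R→S: (-10)(-7) − (-10)(-8) = -10
S→T: (-10)(5) − (-2)(-7) = -64
T→U: (-2)(2) − (-2)(5) = 6
U→V: (-2)(4) − (2)(2) = -12
V→P: (2)(-9) − (6)(4) = -42
Σ = -268
Area = |Σ|/2 = 134.
Hole:
Apply the shoelace (surveyor's) formula: 2A = Σ (x_i·y_{i+1} − x_{i+1}·y_i), indices taken mod 4.
Cross-terms: 15, -4, -11, 15  ⇒  Σ = 15
Area = |Σ|/2 = 7.5.
Net area = 134 − 7.5 = 126.5.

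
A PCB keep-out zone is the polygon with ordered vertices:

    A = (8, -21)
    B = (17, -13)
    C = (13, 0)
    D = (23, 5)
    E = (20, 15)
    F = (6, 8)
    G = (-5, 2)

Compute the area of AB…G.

Apply the shoelace (surveyor's) formula: 2A = Σ (x_i·y_{i+1} − x_{i+1}·y_i), indices taken mod 7.
Σ = (253) + (169) + (65) + (245) + (70) + (52) + (89) = 943
Area = |Σ|/2 = 471.5.

471.5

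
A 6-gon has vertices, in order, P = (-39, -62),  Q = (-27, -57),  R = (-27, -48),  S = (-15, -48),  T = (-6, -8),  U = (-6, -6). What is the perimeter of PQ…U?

142

|PQ| = √((12)² + (5)²) = √169 = 13
|QR| = √((0)² + (9)²) = √81 = 9
|RS| = √((12)² + (0)²) = √144 = 12
|ST| = √((9)² + (40)²) = √1681 = 41
|TU| = √((0)² + (2)²) = √4 = 2
|UP| = √((-33)² + (-56)²) = √4225 = 65
Perimeter = 13 + 9 + 12 + 41 + 2 + 65 = 142.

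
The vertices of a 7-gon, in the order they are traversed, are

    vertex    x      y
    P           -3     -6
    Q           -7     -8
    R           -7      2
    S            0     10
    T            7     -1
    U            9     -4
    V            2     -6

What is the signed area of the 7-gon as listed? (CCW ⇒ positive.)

Σ = (-18) + (-70) + (-70) + (-70) + (-19) + (-46) + (-30) = -323
Signed area = Σ/2 = -161.5 (negative ⇒ clockwise traversal).

-161.5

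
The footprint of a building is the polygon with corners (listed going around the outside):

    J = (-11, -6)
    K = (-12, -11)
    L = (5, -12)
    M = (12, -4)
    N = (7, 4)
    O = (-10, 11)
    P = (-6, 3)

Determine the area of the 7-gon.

Apply the shoelace formula: 2A = Σ (x_i·y_{i+1} − x_{i+1}·y_i), indices taken mod 7.
Σ = (49) + (199) + (124) + (76) + (117) + (36) + (69) = 670
Area = |Σ|/2 = 335.

335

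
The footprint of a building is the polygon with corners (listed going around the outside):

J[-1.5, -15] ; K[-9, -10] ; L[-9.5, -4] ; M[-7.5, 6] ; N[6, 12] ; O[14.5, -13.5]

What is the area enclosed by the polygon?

Apply the shoelace formula: 2A = Σ (x_i·y_{i+1} − x_{i+1}·y_i), indices taken mod 6.
Σ = (-120) + (-59) + (-87) + (-126) + (-255) + (-237.75) = -884.75
Area = |Σ|/2 = 442.375.

442.375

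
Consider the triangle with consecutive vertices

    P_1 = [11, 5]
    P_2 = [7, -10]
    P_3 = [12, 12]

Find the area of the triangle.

6.5

Σ = (-145) + (204) + (-72) = -13
Area = |Σ|/2 = 6.5.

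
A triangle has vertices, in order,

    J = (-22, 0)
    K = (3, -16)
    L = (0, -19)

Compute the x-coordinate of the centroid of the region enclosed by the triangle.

-19/3

Apply the shoelace (surveyor's) formula. First the cross-terms c_i = x_i·y_{i+1} − x_{i+1}·y_i:
  352, -57, -418  ⇒  2A = -123, A = -61.5.
Then Σ (x_i + x_{i+1})·c_i = 2337, so x̄ = 2337 / (6·(-61.5)) = -19/3.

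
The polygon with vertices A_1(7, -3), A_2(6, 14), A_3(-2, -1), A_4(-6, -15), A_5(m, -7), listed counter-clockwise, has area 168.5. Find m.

The doubled signed area Σ (x_i y_{i+1} − x_{i+1} y_i) is linear in m.
With m=0 it equals 253; the coefficient of m is 12 (from the two edges through A_5).
So 12·m + 253 = 2·168.5 = 337 ⇒ m = 7.

7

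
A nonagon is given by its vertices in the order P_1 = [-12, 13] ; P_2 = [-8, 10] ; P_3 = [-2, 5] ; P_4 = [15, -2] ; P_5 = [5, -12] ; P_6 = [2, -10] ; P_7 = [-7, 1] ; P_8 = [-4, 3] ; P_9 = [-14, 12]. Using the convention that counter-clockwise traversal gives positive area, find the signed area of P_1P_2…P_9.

-216

Apply Gauss's area formula: 2A = Σ (x_i·y_{i+1} − x_{i+1}·y_i), indices taken mod 9.
P_1→P_2: (-12)(10) − (-8)(13) = -16
P_2→P_3: (-8)(5) − (-2)(10) = -20
P_3→P_4: (-2)(-2) − (15)(5) = -71
P_4→P_5: (15)(-12) − (5)(-2) = -170
P_5→P_6: (5)(-10) − (2)(-12) = -26
P_6→P_7: (2)(1) − (-7)(-10) = -68
P_7→P_8: (-7)(3) − (-4)(1) = -17
P_8→P_9: (-4)(12) − (-14)(3) = -6
P_9→P_1: (-14)(13) − (-12)(12) = -38
Σ = -432
Signed area = Σ/2 = -216 (negative ⇒ clockwise traversal).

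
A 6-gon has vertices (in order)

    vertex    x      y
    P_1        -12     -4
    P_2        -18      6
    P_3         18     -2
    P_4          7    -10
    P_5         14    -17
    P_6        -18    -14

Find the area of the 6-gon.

Σ = (-144) + (-72) + (-166) + (21) + (-502) + (-96) = -959
Area = |Σ|/2 = 479.5.

479.5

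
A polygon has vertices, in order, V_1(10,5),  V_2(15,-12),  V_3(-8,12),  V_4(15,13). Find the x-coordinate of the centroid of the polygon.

17/3

Apply the surveyor's formula. First the cross-terms c_i = x_i·y_{i+1} − x_{i+1}·y_i:
  -195, 84, -284, -55  ⇒  2A = -450, A = -225.
Then Σ (x_i + x_{i+1})·c_i = -7650, so x̄ = -7650 / (6·(-225)) = 17/3.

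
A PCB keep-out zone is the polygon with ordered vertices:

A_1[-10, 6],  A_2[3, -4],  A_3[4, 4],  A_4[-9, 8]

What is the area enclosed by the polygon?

72

Σ = (22) + (28) + (68) + (26) = 144
Area = |Σ|/2 = 72.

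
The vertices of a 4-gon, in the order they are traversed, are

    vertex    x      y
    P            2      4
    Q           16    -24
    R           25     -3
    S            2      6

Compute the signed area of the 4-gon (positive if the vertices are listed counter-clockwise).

296

Apply the shoelace (surveyor's) formula: 2A = Σ (x_i·y_{i+1} − x_{i+1}·y_i), indices taken mod 4.
Σ = (-112) + (552) + (156) + (-4) = 592
Signed area = Σ/2 = 296 (positive ⇒ counter-clockwise traversal).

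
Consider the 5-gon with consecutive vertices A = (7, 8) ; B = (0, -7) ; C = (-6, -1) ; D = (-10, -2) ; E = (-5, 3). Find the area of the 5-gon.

Cross-terms: -49, -42, 2, -40, -61  ⇒  Σ = -190
Area = |Σ|/2 = 95.

95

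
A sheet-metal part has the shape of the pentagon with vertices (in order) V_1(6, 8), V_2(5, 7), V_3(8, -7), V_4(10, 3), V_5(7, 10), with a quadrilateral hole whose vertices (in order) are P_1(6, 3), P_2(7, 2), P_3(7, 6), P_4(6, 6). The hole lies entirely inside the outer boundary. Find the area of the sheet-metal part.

Outer boundary:
Apply the shoelace (surveyor's) formula: 2A = Σ (x_i·y_{i+1} − x_{i+1}·y_i), indices taken mod 5.
Σ = (2) + (-91) + (94) + (79) + (-4) = 80
Area = |Σ|/2 = 40.
Hole:
Apply Gauss's area formula: 2A = Σ (x_i·y_{i+1} − x_{i+1}·y_i), indices taken mod 4.
Σ = (-9) + (28) + (6) + (-18) = 7
Area = |Σ|/2 = 3.5.
Net area = 40 − 3.5 = 36.5.

36.5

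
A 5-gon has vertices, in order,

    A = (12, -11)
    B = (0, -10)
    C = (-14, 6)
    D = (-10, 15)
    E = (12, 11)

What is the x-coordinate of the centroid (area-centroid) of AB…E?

233/241

Apply the shoelace formula. First the cross-terms c_i = x_i·y_{i+1} − x_{i+1}·y_i:
  -120, -140, -150, -290, -264  ⇒  2A = -964, A = -482.
Then Σ (x_i + x_{i+1})·c_i = -2796, so x̄ = -2796 / (6·(-482)) = 233/241.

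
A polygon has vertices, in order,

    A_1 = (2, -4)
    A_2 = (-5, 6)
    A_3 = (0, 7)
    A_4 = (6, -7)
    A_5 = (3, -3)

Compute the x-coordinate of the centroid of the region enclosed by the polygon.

Apply the shoelace formula. First the cross-terms c_i = x_i·y_{i+1} − x_{i+1}·y_i:
  -8, -35, -42, 3, -6  ⇒  2A = -88, A = -44.
Then Σ (x_i + x_{i+1})·c_i = -56, so x̄ = -56 / (6·(-44)) = 7/33.

7/33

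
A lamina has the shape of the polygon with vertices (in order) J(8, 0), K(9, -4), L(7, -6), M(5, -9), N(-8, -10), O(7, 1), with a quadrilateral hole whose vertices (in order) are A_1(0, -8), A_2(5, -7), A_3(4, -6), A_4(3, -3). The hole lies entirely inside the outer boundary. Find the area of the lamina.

Outer boundary:
Cross-terms: -32, -26, -33, -122, 62, -8  ⇒  Σ = -159
Area = |Σ|/2 = 79.5.
Hole:
Apply the surveyor's formula: 2A = Σ (x_i·y_{i+1} − x_{i+1}·y_i), indices taken mod 4.
Σ = (40) + (-2) + (6) + (-24) = 20
Area = |Σ|/2 = 10.
Net area = 79.5 − 10 = 69.5.

69.5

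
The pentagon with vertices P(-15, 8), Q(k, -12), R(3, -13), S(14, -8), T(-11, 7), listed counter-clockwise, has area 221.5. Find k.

-2

Write out the shoelace sum; only the two edges meeting at Q involve k:
2·Area = [((-15)·(-12) − k·8) + (k·(-13) − 3·(-12))] + 185
       = -21·k + 401 = 443
⇒ k = -2.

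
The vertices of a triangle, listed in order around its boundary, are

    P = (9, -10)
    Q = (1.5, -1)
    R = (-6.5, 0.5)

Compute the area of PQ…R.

30.375

Apply the shoelace formula: 2A = Σ (x_i·y_{i+1} − x_{i+1}·y_i), indices taken mod 3.
Σ = (6) + (-5.75) + (60.5) = 60.75
Area = |Σ|/2 = 30.375.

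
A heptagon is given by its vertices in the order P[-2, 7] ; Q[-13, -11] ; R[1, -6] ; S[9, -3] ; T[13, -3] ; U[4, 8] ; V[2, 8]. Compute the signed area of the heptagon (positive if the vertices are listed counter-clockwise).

P→Q: (-2)(-11) − (-13)(7) = 113
Q→R: (-13)(-6) − (1)(-11) = 89
R→S: (1)(-3) − (9)(-6) = 51
S→T: (9)(-3) − (13)(-3) = 12
T→U: (13)(8) − (4)(-3) = 116
U→V: (4)(8) − (2)(8) = 16
V→P: (2)(7) − (-2)(8) = 30
Σ = 427
Signed area = Σ/2 = 213.5 (positive ⇒ counter-clockwise traversal).

213.5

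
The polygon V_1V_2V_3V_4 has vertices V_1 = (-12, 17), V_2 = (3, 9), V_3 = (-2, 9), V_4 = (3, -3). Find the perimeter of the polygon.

|V_1V_2| = √((15)² + (-8)²) = √289 = 17
|V_2V_3| = √((-5)² + (0)²) = √25 = 5
|V_3V_4| = √((5)² + (-12)²) = √169 = 13
|V_4V_1| = √((-15)² + (20)²) = √625 = 25
Perimeter = 17 + 5 + 13 + 25 = 60.

60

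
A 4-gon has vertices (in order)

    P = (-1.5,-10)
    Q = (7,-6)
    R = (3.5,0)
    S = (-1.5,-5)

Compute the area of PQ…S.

45

Σ = (79) + (21) + (-17.5) + (7.5) = 90
Area = |Σ|/2 = 45.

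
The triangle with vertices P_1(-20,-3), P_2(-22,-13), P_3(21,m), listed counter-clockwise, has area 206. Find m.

-4

The doubled signed area Σ (x_i y_{i+1} − x_{i+1} y_i) is linear in m.
With m=0 it equals 404; the coefficient of m is -2 (from the two edges through P_3).
So -2·m + 404 = 2·206 = 412 ⇒ m = -4.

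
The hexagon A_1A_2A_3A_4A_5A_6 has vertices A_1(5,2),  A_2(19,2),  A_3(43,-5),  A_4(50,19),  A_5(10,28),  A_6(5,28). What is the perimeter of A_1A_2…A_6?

|A_1A_2| = √((14)² + (0)²) = √196 = 14
|A_2A_3| = √((24)² + (-7)²) = √625 = 25
|A_3A_4| = √((7)² + (24)²) = √625 = 25
|A_4A_5| = √((-40)² + (9)²) = √1681 = 41
|A_5A_6| = √((-5)² + (0)²) = √25 = 5
|A_6A_1| = √((0)² + (-26)²) = √676 = 26
Perimeter = 14 + 25 + 25 + 41 + 5 + 26 = 136.

136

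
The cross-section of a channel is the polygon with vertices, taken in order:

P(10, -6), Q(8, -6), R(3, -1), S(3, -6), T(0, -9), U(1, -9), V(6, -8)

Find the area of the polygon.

P→Q: (10)(-6) − (8)(-6) = -12
Q→R: (8)(-1) − (3)(-6) = 10
R→S: (3)(-6) − (3)(-1) = -15
S→T: (3)(-9) − (0)(-6) = -27
T→U: (0)(-9) − (1)(-9) = 9
U→V: (1)(-8) − (6)(-9) = 46
V→P: (6)(-6) − (10)(-8) = 44
Σ = 55
Area = |Σ|/2 = 27.5.

27.5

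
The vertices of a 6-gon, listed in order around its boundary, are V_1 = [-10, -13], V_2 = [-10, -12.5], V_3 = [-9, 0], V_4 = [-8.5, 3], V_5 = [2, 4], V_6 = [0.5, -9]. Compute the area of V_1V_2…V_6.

Σ = (-5) + (-112.5) + (-27) + (-40) + (-20) + (-96.5) = -301
Area = |Σ|/2 = 150.5.

150.5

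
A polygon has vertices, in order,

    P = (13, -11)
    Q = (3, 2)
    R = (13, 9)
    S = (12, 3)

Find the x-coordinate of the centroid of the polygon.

28/3

Apply the shoelace (surveyor's) formula. First the cross-terms c_i = x_i·y_{i+1} − x_{i+1}·y_i:
  59, 1, -69, -171  ⇒  2A = -180, A = -90.
Then Σ (x_i + x_{i+1})·c_i = -5040, so x̄ = -5040 / (6·(-90)) = 28/3.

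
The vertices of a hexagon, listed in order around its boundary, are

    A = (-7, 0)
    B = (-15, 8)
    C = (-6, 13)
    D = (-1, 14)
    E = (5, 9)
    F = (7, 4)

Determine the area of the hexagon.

Apply Gauss's area formula: 2A = Σ (x_i·y_{i+1} − x_{i+1}·y_i), indices taken mod 6.
Σ = (-56) + (-147) + (-71) + (-79) + (-43) + (28) = -368
Area = |Σ|/2 = 184.

184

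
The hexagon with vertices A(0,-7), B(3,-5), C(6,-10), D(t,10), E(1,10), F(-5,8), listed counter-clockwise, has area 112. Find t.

3

Write out the shoelace sum; only the two edges meeting at D involve t:
2·Area = [(6·10 − t·(-10)) + (t·10 − 1·10)] + 114
       = 20·t + 164 = 224
⇒ t = 3.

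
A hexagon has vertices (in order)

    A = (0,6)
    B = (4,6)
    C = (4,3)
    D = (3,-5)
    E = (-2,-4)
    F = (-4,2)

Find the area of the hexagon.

65.5

Apply the surveyor's formula: 2A = Σ (x_i·y_{i+1} − x_{i+1}·y_i), indices taken mod 6.
Σ = (-24) + (-12) + (-29) + (-22) + (-20) + (-24) = -131
Area = |Σ|/2 = 65.5.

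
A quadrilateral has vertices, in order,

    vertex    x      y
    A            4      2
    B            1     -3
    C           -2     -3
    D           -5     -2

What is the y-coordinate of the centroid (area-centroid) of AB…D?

Apply Gauss's area formula. First the cross-terms c_i = x_i·y_{i+1} − x_{i+1}·y_i:
  -14, -9, -11, -2  ⇒  2A = -36, A = -18.
Then Σ (y_i + y_{i+1})·c_i = 123, so ȳ = 123 / (6·(-18)) = -41/36.

-41/36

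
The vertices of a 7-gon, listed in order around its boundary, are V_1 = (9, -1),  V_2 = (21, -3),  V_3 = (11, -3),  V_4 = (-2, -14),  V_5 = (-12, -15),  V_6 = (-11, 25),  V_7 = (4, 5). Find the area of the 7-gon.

Apply the surveyor's formula: 2A = Σ (x_i·y_{i+1} − x_{i+1}·y_i), indices taken mod 7.
Σ = (-6) + (-30) + (-160) + (-138) + (-465) + (-155) + (-49) = -1003
Area = |Σ|/2 = 501.5.

501.5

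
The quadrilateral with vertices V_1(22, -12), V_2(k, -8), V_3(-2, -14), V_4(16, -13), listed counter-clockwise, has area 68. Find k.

8

Write out the shoelace sum; only the two edges meeting at V_2 involve k:
2·Area = [(22·(-8) − k·(-12)) + (k·(-14) − (-2)·(-8))] + 344
       = -2·k + 152 = 136
⇒ k = 8.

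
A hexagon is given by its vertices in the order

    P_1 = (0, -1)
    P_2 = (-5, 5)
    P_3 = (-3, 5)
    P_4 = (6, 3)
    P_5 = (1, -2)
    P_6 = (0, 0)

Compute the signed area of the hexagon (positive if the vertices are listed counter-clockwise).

-34.5

Apply Gauss's area formula: 2A = Σ (x_i·y_{i+1} − x_{i+1}·y_i), indices taken mod 6.
Σ = (-5) + (-10) + (-39) + (-15) + (0) + (0) = -69
Signed area = Σ/2 = -34.5 (negative ⇒ clockwise traversal).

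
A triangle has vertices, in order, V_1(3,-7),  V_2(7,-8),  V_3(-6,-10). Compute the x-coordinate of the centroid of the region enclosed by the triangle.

Apply the surveyor's formula. First the cross-terms c_i = x_i·y_{i+1} − x_{i+1}·y_i:
  25, -118, 72  ⇒  2A = -21, A = -10.5.
Then Σ (x_i + x_{i+1})·c_i = -84, so x̄ = -84 / (6·(-10.5)) = 4/3.

4/3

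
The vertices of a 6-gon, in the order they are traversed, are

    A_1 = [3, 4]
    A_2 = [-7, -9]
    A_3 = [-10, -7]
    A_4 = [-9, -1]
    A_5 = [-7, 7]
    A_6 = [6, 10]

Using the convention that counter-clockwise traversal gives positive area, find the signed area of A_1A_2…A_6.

-140.5

Cross-terms: 1, -41, -53, -70, -112, -6  ⇒  Σ = -281
Signed area = Σ/2 = -140.5 (negative ⇒ clockwise traversal).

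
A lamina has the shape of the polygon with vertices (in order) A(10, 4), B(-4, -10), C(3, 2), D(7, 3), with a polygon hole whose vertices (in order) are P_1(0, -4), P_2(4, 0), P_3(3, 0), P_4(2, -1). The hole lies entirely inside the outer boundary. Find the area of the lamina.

32

Outer boundary:
A→B: (10)(-10) − (-4)(4) = -84
B→C: (-4)(2) − (3)(-10) = 22
C→D: (3)(3) − (7)(2) = -5
D→A: (7)(4) − (10)(3) = -2
Σ = -69
Area = |Σ|/2 = 34.5.
Hole:
Apply Gauss's area formula: 2A = Σ (x_i·y_{i+1} − x_{i+1}·y_i), indices taken mod 4.
Σ = (16) + (0) + (-3) + (-8) = 5
Area = |Σ|/2 = 2.5.
Net area = 34.5 − 2.5 = 32.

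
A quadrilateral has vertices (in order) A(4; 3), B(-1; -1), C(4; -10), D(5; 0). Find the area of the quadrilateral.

Cross-terms: -1, 14, 50, 15  ⇒  Σ = 78
Area = |Σ|/2 = 39.

39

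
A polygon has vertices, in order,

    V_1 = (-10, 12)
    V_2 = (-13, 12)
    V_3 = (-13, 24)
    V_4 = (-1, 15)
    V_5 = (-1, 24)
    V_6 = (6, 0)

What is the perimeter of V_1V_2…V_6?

84

|V_1V_2| = √((-3)² + (0)²) = √9 = 3
|V_2V_3| = √((0)² + (12)²) = √144 = 12
|V_3V_4| = √((12)² + (-9)²) = √225 = 15
|V_4V_5| = √((0)² + (9)²) = √81 = 9
|V_5V_6| = √((7)² + (-24)²) = √625 = 25
|V_6V_1| = √((-16)² + (12)²) = √400 = 20
Perimeter = 3 + 12 + 15 + 9 + 25 + 20 = 84.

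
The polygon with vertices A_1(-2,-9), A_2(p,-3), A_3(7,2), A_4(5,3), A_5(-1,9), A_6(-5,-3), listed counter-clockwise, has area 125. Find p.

7

The doubled signed area Σ (x_i y_{i+1} − x_{i+1} y_i) is linear in p.
With p=0 it equals 173; the coefficient of p is 11 (from the two edges through A_2).
So 11·p + 173 = 2·125 = 250 ⇒ p = 7.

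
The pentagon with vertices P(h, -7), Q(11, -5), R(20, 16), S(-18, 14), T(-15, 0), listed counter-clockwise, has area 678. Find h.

-24

The doubled signed area Σ (x_i y_{i+1} − x_{i+1} y_i) is linear in h.
With h=0 it equals 1236; the coefficient of h is -5 (from the two edges through P).
So -5·h + 1236 = 2·678 = 1356 ⇒ h = -24.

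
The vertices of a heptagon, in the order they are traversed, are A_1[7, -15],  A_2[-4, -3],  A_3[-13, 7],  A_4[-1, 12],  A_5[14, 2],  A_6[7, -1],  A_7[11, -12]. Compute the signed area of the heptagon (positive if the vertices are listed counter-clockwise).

-324.5

Apply the surveyor's formula: 2A = Σ (x_i·y_{i+1} − x_{i+1}·y_i), indices taken mod 7.
Σ = (-81) + (-67) + (-149) + (-170) + (-28) + (-73) + (-81) = -649
Signed area = Σ/2 = -324.5 (negative ⇒ clockwise traversal).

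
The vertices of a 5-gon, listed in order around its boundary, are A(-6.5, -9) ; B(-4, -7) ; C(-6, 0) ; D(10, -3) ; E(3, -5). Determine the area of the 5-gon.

57.5

Apply the shoelace (surveyor's) formula: 2A = Σ (x_i·y_{i+1} − x_{i+1}·y_i), indices taken mod 5.
Σ = (9.5) + (-42) + (18) + (-41) + (-59.5) = -115
Area = |Σ|/2 = 57.5.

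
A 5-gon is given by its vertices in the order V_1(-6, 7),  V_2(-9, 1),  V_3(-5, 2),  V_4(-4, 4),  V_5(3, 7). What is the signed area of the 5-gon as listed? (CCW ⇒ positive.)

27.5

Apply the shoelace (surveyor's) formula: 2A = Σ (x_i·y_{i+1} − x_{i+1}·y_i), indices taken mod 5.
Σ = (57) + (-13) + (-12) + (-40) + (63) = 55
Signed area = Σ/2 = 27.5 (positive ⇒ counter-clockwise traversal).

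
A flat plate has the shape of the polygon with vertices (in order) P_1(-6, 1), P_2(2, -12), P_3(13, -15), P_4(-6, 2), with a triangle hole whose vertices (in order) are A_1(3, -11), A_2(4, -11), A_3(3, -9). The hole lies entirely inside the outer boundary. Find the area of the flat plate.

68

Outer boundary:
P_1→P_2: (-6)(-12) − (2)(1) = 70
P_2→P_3: (2)(-15) − (13)(-12) = 126
P_3→P_4: (13)(2) − (-6)(-15) = -64
P_4→P_1: (-6)(1) − (-6)(2) = 6
Σ = 138
Area = |Σ|/2 = 69.
Hole:
Apply the shoelace formula: 2A = Σ (x_i·y_{i+1} − x_{i+1}·y_i), indices taken mod 3.
Cross-terms: 11, -3, -6  ⇒  Σ = 2
Area = |Σ|/2 = 1.
Net area = 69 − 1 = 68.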